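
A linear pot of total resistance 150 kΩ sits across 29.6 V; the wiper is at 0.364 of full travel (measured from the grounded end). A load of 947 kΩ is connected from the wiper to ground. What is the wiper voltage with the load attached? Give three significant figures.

The wiper splits the pot into (1−α)R = 95.40 kΩ above and αR = 54.60 kΩ below.
Lower section ‖ load = 51.62 kΩ.
V_wiper = 29.6 × 51.62/(95.40 + 51.62) = 10.4 V.

V ≈ 10.4 V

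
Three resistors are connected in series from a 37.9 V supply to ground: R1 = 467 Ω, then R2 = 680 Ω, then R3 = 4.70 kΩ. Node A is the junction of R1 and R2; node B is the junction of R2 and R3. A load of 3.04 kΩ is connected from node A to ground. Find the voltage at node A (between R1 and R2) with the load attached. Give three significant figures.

V ≈ 30.6 V

Below node A the series string R2+R3 = 5380 Ω sits in parallel with the 3040 Ω load: 1942 Ω.
V_A = 37.9 × 1942/(467 + 1942) = 30.6 V.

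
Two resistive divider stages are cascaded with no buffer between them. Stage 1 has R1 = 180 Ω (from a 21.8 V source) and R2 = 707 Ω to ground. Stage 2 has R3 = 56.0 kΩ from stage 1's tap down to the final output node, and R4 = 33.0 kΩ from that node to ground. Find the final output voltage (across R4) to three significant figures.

Stage 2 presents R3+R4 = 89000 Ω as a load on stage 1's tap.
Stage 1's lower leg becomes R2‖(R3+R4) = 701.4 Ω, so V_mid = 21.8 × 701.4/881.4 = 17.35 V.
Stage 2 is itself unloaded: V_out = V_mid × R4/(R3+R4) = 17.35 × 33000/89000 = 6.43 V.

V_out ≈ 6.43 V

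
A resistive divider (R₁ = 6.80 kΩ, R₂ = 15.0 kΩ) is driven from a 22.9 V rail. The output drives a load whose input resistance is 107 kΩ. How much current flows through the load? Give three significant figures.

R₂‖R_L = 13.16 kΩ; V_out = 22.9 × 13.16/19.96 = 15.10 V.
I_L = V_out / R_L = 15.10 / 107 kΩ = 0.141 mA.

I_L ≈ 0.141 mA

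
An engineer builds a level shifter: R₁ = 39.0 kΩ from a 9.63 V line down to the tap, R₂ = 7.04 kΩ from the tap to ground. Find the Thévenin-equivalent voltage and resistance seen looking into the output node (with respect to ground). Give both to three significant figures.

V_th is the open-circuit tap voltage: 9.63 × 7.04/(39.0 + 7.04) = 1.47 V.
With the supply zeroed, R₁ and R₂ appear in parallel from the tap: R_th = R₁‖R₂ = (39.0 × 7.04)/46.04 = 5.96 kΩ.

V_th = 1.47 V, R_th = 5.96 kΩ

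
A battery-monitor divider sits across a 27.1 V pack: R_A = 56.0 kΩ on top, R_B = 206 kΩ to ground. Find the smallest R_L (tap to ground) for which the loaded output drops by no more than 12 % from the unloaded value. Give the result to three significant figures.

R_L(min) ≈ 323 kΩ

Output resistance R_th = R_A‖R_B = (56.0 × 206)/262.0 = 44.03 kΩ.
The fractional drop is R_th/(R_th + R_L); requiring this ≤ 0.120 gives R_L ≥ R_th(1/0.120 − 1) = 44.03 × 7.333 = 323 kΩ.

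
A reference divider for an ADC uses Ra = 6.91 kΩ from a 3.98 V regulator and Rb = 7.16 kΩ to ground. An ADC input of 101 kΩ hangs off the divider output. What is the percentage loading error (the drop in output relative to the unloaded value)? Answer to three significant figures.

3.36 %

The divider's output (Thévenin) resistance is Ra‖Rb = 3.516 kΩ.
Fractional drop under load = R_th/(R_th + R_L) = 3.516 / (3.516 + 101) = 0.03364.
So the output falls by 3.36 %.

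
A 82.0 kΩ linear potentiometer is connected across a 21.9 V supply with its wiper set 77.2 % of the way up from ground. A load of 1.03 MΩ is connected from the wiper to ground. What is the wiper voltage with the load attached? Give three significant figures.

V ≈ 16.7 V

The wiper splits the pot into (1−α)R = 18.70 kΩ above and αR = 63.30 kΩ below.
Lower section ‖ load = 59.64 kΩ.
V_wiper = 21.9 × 59.64/(18.70 + 59.64) = 16.7 V.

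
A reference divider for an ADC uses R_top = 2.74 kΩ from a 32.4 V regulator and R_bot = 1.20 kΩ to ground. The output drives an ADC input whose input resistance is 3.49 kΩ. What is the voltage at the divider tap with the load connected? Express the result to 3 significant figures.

V_out ≈ 7.96 V

The load sits in parallel with R_bot: R_bot‖R_L = (1.20 × 3.49) / (1.20 + 3.49) = 0.8930 kΩ.
V_out = 32.4 × 0.8930 / (2.74 + 0.8930) = 32.4 × 0.8930/3.633 = 7.96 V.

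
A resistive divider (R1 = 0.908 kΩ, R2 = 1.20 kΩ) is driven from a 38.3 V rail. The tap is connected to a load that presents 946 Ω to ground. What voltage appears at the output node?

The load sits in parallel with R2: R2‖R_L = (1200 × 946) / (1200 + 946) = 529.0 Ω.
V_out = 38.3 × 529.0 / (908 + 529.0) = 38.3 × 529.0/1437 = 14.1 V.

V_out ≈ 14.1 V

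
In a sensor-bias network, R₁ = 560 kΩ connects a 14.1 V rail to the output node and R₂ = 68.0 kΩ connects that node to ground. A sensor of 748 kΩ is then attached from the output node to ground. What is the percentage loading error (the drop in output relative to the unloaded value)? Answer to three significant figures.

The divider's output (Thévenin) resistance is R₁‖R₂ = 60.64 kΩ.
Fractional drop under load = R_th/(R_th + R_L) = 60.64 / (60.64 + 748) = 0.07499.
So the output falls by 7.50 %.

7.50 %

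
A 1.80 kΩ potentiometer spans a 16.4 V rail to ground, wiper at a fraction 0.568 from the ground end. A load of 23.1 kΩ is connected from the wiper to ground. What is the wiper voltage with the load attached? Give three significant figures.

V ≈ 9.14 V

The wiper splits the pot into (1−α)R = 777.6 Ω above and αR = 1022 Ω below.
Lower section ‖ load = 979.1 Ω.
V_wiper = 16.4 × 979.1/(777.6 + 979.1) = 9.14 V.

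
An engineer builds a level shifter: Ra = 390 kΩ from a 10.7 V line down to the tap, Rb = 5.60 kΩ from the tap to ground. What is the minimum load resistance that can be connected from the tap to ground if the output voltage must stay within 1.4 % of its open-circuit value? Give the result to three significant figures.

Output resistance R_th = Ra‖Rb = (390 × 5.60)/395.6 = 5.521 kΩ.
The fractional drop is R_th/(R_th + R_L); requiring this ≤ 0.0140 gives R_L ≥ R_th(1/0.0140 − 1) = 5.521 × 70.43 = 389 kΩ.

R_L(min) ≈ 389 kΩ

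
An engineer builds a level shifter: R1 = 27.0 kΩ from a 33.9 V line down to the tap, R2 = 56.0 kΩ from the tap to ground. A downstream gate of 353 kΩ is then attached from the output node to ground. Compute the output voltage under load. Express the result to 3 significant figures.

The load sits in parallel with R2: R2‖R_L = (56.0 × 353) / (56.0 + 353) = 48.33 kΩ.
V_out = 33.9 × 48.33 / (27.0 + 48.33) = 33.9 × 48.33/75.33 = 21.7 V.
(Unloaded it would have been 22.9 V.)

V_out ≈ 21.7 V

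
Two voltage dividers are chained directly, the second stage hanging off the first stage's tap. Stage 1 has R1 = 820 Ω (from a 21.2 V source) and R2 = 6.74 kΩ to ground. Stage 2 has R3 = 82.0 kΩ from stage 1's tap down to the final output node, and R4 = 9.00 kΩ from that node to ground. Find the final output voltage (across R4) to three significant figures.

V_out ≈ 1.85 V

Stage 2 presents R3+R4 = 91000 Ω as a load on stage 1's tap.
Stage 1's lower leg becomes R2‖(R3+R4) = 6275 Ω, so V_mid = 21.2 × 6275/7095 = 18.75 V.
Stage 2 is itself unloaded: V_out = V_mid × R4/(R3+R4) = 18.75 × 9000/91000 = 1.85 V.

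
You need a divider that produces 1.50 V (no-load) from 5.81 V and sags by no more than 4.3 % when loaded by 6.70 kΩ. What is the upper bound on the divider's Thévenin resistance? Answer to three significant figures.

Loading drop = R_th/(R_th + R_L) ≤ 0.0430, so R_th ≤ R_L · ε/(1−ε) = 6.70 kΩ × 0.0430/0.9570 = 301 Ω.

R_th ≤ 301 Ω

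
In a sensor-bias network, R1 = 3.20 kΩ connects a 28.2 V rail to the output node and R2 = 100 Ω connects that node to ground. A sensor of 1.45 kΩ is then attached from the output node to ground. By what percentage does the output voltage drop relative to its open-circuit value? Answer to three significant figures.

The divider's output (Thévenin) resistance is R1‖R2 = 96.97 Ω.
Fractional drop under load = R_th/(R_th + R_L) = 96.97 / (96.97 + 1450) = 0.06268.
So the output falls by 6.27 %.

6.27 %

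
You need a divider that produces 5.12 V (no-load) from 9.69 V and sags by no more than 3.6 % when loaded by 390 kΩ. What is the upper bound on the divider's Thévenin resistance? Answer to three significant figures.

Loading drop = R_th/(R_th + R_L) ≤ 0.0360, so R_th ≤ R_L · ε/(1−ε) = 390 kΩ × 0.0360/0.9640 = 14.6 kΩ.
(Any R1, R2 with R2/(R1+R2) = 0.528 and R1‖R2 ≤ 14.6 kΩ will meet the spec.)

R_th ≤ 14.6 kΩ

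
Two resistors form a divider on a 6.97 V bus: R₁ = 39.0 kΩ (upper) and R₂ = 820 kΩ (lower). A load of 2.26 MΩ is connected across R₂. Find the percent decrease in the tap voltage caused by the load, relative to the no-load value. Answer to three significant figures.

The divider's output (Thévenin) resistance is R₁‖R₂ = 37.23 kΩ.
Fractional drop under load = R_th/(R_th + R_L) = 37.23 / (37.23 + 2260) = 0.01621.
So the output falls by 1.62 %.

1.62 %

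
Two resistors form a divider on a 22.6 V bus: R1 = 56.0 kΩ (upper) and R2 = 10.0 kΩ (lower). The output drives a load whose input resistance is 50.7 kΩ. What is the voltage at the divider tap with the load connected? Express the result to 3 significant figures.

V_out ≈ 2.93 V

The load sits in parallel with R2: R2‖R_L = (10.0 × 50.7) / (10.0 + 50.7) = 8.353 kΩ.
V_out = 22.6 × 8.353 / (56.0 + 8.353) = 22.6 × 8.353/64.35 = 2.93 V.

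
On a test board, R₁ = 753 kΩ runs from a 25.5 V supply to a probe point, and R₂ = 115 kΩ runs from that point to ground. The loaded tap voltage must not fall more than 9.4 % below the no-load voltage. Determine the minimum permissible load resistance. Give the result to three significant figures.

R_L(min) ≈ 962 kΩ

Output resistance R_th = R₁‖R₂ = (753 × 115)/868.0 = 99.76 kΩ.
The fractional drop is R_th/(R_th + R_L); requiring this ≤ 0.0940 gives R_L ≥ R_th(1/0.0940 − 1) = 99.76 × 9.638 = 962 kΩ.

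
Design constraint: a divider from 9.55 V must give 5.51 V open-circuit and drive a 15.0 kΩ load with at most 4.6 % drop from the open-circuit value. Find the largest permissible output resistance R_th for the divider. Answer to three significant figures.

R_th ≤ 723 Ω

Loading drop = R_th/(R_th + R_L) ≤ 0.0460, so R_th ≤ R_L · ε/(1−ε) = 15.0 kΩ × 0.0460/0.9540 = 723 Ω.
(Any R1, R2 with R2/(R1+R2) = 0.577 and R1‖R2 ≤ 723 Ω will meet the spec.)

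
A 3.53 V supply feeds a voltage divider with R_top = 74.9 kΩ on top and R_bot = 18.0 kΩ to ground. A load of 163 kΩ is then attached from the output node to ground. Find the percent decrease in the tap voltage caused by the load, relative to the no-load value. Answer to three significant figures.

Unloaded V = 3.53 × 18.0/92.90 = 0.68396 V.
Loaded: R_bot‖R_L = 16.21 kΩ, giving V = 3.53 × 16.21/91.11 = 0.62804 V.
Drop = (0.68396 − 0.62804) / 0.68396 = 8.18 %.

8.18 %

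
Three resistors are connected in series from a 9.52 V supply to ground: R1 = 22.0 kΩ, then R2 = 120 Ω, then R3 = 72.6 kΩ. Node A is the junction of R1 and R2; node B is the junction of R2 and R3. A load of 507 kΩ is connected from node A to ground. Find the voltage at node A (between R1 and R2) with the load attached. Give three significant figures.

Below node A the series string R2+R3 = 72720 Ω sits in parallel with the 507000 Ω load: 63600 Ω.
V_A = 9.52 × 63600/(22000 + 63600) = 7.07 V.

V ≈ 7.07 V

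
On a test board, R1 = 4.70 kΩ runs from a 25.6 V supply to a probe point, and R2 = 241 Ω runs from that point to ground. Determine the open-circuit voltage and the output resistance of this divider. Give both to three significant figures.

V_th is the open-circuit tap voltage: 25.6 × 241/(4700 + 241) = 1.25 V.
With the supply zeroed, R1 and R2 appear in parallel from the tap: R_th = R1‖R2 = (4700 × 241)/4941 = 229 Ω.

V_th = 1.25 V, R_th = 229 Ω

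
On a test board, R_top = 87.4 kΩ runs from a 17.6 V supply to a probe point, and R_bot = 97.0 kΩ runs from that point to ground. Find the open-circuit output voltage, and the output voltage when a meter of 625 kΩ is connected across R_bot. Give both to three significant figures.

Open-circuit: V = 17.6 × 97.0/(87.4 + 97.0) = 9.26 V.
With the load, R_bot becomes R_bot‖R_L = 83.97 kΩ, so V = 17.6 × 83.97/171.4 = 8.62 V.

Unloaded: 9.26 V; loaded: 8.62 V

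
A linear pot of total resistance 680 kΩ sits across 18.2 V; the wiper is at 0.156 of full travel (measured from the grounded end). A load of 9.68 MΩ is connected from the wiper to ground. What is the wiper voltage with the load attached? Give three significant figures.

V ≈ 2.81 V

The wiper splits the pot into (1−α)R = 573.9 kΩ above and αR = 106.1 kΩ below.
Lower section ‖ load = 104.9 kΩ.
V_wiper = 18.2 × 104.9/(573.9 + 104.9) = 2.81 V.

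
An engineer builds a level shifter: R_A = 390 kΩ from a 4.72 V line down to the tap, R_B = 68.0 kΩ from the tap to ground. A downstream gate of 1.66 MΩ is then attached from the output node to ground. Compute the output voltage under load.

V_out ≈ 0.677 V

The load sits in parallel with R_B: R_B‖R_L = (68.0 × 1660) / (68.0 + 1660) = 65.32 kΩ.
V_out = 4.72 × 65.32 / (390 + 65.32) = 4.72 × 65.32/455.3 = 0.677 V.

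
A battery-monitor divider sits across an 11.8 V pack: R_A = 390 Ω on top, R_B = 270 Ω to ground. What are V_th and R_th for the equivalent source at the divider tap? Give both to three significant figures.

V_th = 4.83 V, R_th = 160 Ω

V_th is the open-circuit tap voltage: 11.8 × 270/(390 + 270) = 4.83 V.
With the supply zeroed, R_A and R_B appear in parallel from the tap: R_th = R_A‖R_B = (390 × 270)/660.0 = 160 Ω.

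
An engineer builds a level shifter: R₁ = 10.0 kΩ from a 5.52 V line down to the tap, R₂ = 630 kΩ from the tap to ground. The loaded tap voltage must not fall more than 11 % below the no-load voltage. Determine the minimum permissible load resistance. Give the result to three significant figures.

R_L(min) ≈ 79.6 kΩ

Output resistance R_th = R₁‖R₂ = (10.0 × 630)/640.0 = 9.844 kΩ.
The fractional drop is R_th/(R_th + R_L); requiring this ≤ 0.110 gives R_L ≥ R_th(1/0.110 − 1) = 9.844 × 8.091 = 79.6 kΩ.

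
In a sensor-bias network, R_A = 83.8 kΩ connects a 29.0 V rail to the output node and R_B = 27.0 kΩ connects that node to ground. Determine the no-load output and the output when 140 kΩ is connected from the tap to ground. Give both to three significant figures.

Unloaded: 7.07 V; loaded: 6.17 V

Open-circuit: V = 29.0 × 27.0/(83.8 + 27.0) = 7.07 V.
With the load, R_B becomes R_B‖R_L = 22.63 kΩ, so V = 29.0 × 22.63/106.4 = 6.17 V.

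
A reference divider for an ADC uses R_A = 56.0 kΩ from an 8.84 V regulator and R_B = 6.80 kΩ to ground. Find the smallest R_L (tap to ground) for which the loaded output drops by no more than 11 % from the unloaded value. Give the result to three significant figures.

Output resistance R_th = R_A‖R_B = (56.0 × 6.80)/62.80 = 6.064 kΩ.
The fractional drop is R_th/(R_th + R_L); requiring this ≤ 0.110 gives R_L ≥ R_th(1/0.110 − 1) = 6.064 × 8.091 = 49.1 kΩ.

R_L(min) ≈ 49.1 kΩ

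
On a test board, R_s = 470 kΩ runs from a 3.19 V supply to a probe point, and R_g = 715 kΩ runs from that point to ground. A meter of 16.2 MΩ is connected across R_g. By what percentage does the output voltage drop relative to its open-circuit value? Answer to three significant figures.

The divider's output (Thévenin) resistance is R_s‖R_g = 283.6 kΩ.
Fractional drop under load = R_th/(R_th + R_L) = 283.6 / (283.6 + 16200) = 0.01720.
So the output falls by 1.72 %.

1.72 %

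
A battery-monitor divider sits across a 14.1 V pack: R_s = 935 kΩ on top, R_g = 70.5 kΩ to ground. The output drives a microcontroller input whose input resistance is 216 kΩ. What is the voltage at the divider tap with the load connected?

V_out ≈ 0.758 V

The load sits in parallel with R_g: R_g‖R_L = (70.5 × 216) / (70.5 + 216) = 53.15 kΩ.
V_out = 14.1 × 53.15 / (935 + 53.15) = 14.1 × 53.15/988.2 = 0.758 V.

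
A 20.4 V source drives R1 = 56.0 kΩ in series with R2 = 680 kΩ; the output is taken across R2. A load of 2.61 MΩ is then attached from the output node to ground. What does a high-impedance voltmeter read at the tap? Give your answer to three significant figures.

V_out ≈ 18.5 V

The load sits in parallel with R2: R2‖R_L = (680 × 2610) / (680 + 2610) = 539.5 kΩ.
V_out = 20.4 × 539.5 / (56.0 + 539.5) = 20.4 × 539.5/595.5 = 18.5 V.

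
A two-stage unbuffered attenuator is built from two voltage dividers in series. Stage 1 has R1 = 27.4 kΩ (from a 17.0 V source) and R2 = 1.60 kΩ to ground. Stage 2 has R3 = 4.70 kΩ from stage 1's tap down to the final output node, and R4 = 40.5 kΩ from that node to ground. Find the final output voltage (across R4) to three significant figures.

V_out ≈ 0.813 V

Stage 2 presents R3+R4 = 45.20 kΩ as a load on stage 1's tap.
Stage 1's lower leg becomes R2‖(R3+R4) = 1.545 kΩ, so V_mid = 17.0 × 1.545/28.95 = 0.9076 V.
Stage 2 is itself unloaded: V_out = V_mid × R4/(R3+R4) = 0.9076 × 40.5/45.20 = 0.813 V.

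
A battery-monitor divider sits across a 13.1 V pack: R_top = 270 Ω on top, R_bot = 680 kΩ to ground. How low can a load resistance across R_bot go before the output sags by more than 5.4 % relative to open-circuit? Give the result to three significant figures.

Output resistance R_th = R_top‖R_bot = (270 × 680000)/680300 = 269.9 Ω.
The fractional drop is R_th/(R_th + R_L); requiring this ≤ 0.0540 gives R_L ≥ R_th(1/0.0540 − 1) = 269.9 × 17.52 = 4.73 kΩ.

R_L(min) ≈ 4.73 kΩ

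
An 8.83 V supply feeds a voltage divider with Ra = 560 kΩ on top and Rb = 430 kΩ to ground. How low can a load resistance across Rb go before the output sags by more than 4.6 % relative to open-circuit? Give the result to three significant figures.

R_L(min) ≈ 5.04 MΩ

Output resistance R_th = Ra‖Rb = (560 × 430)/990.0 = 243.2 kΩ.
The fractional drop is R_th/(R_th + R_L); requiring this ≤ 0.0460 gives R_L ≥ R_th(1/0.0460 − 1) = 243.2 × 20.74 = 5.04 MΩ.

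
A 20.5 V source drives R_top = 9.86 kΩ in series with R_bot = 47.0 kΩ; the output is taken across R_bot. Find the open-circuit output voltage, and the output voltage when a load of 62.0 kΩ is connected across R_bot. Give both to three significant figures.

Unloaded: 16.9 V; loaded: 15.0 V

Open-circuit: V = 20.5 × 47.0/(9.86 + 47.0) = 16.9 V.
With the load, R_bot becomes R_bot‖R_L = 26.73 kΩ, so V = 20.5 × 26.73/36.59 = 15.0 V.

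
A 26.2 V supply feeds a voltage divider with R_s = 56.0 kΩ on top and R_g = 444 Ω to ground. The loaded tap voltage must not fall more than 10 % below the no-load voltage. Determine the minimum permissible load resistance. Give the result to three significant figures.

Output resistance R_th = R_s‖R_g = (56000 × 444)/56440 = 440.5 Ω.
The fractional drop is R_th/(R_th + R_L); requiring this ≤ 0.100 gives R_L ≥ R_th(1/0.100 − 1) = 440.5 × 9.000 = 3.96 kΩ.

R_L(min) ≈ 3.96 kΩ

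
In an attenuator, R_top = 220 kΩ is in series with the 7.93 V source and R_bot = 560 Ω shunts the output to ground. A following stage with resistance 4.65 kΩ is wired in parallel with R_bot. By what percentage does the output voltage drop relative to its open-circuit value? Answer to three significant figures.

Unloaded V = 7.93 × 560/220600 = 0.020134 V.
Loaded: R_bot‖R_L = 499.8 Ω, giving V = 7.93 × 499.8/220500 = 0.017975 V.
Drop = (0.020134 − 0.017975) / 0.020134 = 10.7 %.

10.7 %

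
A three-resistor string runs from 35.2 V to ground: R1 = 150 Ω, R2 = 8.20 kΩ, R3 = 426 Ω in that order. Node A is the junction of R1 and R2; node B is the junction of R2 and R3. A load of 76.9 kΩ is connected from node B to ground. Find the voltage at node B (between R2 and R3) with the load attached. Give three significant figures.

At node B, R3 is in parallel with the load: R3‖R_L = 423.7 Ω.
Below node A the resistance is R2 + (R3‖R_L) = 8624 Ω, so V_A = 35.2 × 8624/8774 = 34.60 V.
Then V_B = V_A × (R3‖R_L)/(R2 + R3‖R_L) = 34.60 × 423.7/8624 = 1.70 V.

V ≈ 1.70 V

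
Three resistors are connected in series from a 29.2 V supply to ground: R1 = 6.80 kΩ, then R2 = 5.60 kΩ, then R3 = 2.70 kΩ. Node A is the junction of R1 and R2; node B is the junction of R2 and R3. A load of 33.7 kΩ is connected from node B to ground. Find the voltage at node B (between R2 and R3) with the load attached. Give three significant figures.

At node B, R3 is in parallel with the load: R3‖R_L = 2.500 kΩ.
Below node A the resistance is R2 + (R3‖R_L) = 8.100 kΩ, so V_A = 29.2 × 8.100/14.90 = 15.87 V.
Then V_B = V_A × (R3‖R_L)/(R2 + R3‖R_L) = 15.87 × 2.500/8.100 = 4.90 V.

V ≈ 4.90 V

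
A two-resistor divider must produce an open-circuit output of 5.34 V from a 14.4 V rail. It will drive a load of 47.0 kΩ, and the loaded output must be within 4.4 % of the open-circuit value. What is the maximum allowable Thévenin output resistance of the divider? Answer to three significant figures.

Loading drop = R_th/(R_th + R_L) ≤ 0.0440, so R_th ≤ R_L · ε/(1−ε) = 47.0 kΩ × 0.0440/0.9560 = 2.16 kΩ.
(Any R1, R2 with R2/(R1+R2) = 0.371 and R1‖R2 ≤ 2.16 kΩ will meet the spec.)

R_th ≤ 2.16 kΩ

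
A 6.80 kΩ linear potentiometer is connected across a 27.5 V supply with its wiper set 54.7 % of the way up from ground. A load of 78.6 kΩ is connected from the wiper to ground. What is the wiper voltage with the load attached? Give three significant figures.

The wiper splits the pot into (1−α)R = 3.080 kΩ above and αR = 3.720 kΩ below.
Lower section ‖ load = 3.552 kΩ.
V_wiper = 27.5 × 3.552/(3.080 + 3.552) = 14.7 V.

V ≈ 14.7 V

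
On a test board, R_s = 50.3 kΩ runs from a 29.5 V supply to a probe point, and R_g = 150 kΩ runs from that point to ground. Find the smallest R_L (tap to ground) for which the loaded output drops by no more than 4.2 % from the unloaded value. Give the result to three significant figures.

R_L(min) ≈ 859 kΩ

Output resistance R_th = R_s‖R_g = (50.3 × 150)/200.3 = 37.67 kΩ.
The fractional drop is R_th/(R_th + R_L); requiring this ≤ 0.0420 gives R_L ≥ R_th(1/0.0420 − 1) = 37.67 × 22.81 = 859 kΩ.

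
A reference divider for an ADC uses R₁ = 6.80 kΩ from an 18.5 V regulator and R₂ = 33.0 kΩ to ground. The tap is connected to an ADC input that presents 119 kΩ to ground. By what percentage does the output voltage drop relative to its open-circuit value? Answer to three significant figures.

The divider's output (Thévenin) resistance is R₁‖R₂ = 5.638 kΩ.
Fractional drop under load = R_th/(R_th + R_L) = 5.638 / (5.638 + 119) = 0.04524.
So the output falls by 4.52 %.

4.52 %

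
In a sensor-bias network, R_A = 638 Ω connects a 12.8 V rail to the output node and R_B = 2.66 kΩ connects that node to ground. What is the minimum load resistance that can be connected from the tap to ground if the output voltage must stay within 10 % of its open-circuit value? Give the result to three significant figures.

Output resistance R_th = R_A‖R_B = (638 × 2660)/3298 = 514.6 Ω.
The fractional drop is R_th/(R_th + R_L); requiring this ≤ 0.100 gives R_L ≥ R_th(1/0.100 − 1) = 514.6 × 9.000 = 4.63 kΩ.

R_L(min) ≈ 4.63 kΩ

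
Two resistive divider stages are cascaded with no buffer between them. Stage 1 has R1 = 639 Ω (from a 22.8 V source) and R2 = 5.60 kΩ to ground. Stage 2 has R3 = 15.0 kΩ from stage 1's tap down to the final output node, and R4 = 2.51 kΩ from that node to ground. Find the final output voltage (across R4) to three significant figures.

Stage 2 presents R3+R4 = 17510 Ω as a load on stage 1's tap.
Stage 1's lower leg becomes R2‖(R3+R4) = 4243 Ω, so V_mid = 22.8 × 4243/4882 = 19.82 V.
Stage 2 is itself unloaded: V_out = V_mid × R4/(R3+R4) = 19.82 × 2510/17510 = 2.84 V.

V_out ≈ 2.84 V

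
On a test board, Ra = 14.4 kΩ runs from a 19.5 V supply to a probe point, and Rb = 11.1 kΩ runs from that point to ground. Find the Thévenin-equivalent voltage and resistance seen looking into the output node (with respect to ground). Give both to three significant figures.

V_th is the open-circuit tap voltage: 19.5 × 11.1/(14.4 + 11.1) = 8.49 V.
With the supply zeroed, Ra and Rb appear in parallel from the tap: R_th = Ra‖Rb = (14.4 × 11.1)/25.50 = 6.27 kΩ.

V_th = 8.49 V, R_th = 6.27 kΩ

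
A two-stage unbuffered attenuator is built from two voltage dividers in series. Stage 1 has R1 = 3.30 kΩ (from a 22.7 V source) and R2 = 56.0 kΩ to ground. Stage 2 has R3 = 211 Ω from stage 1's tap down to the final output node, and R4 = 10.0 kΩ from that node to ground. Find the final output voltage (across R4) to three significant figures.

Stage 2 presents R3+R4 = 10210 Ω as a load on stage 1's tap.
Stage 1's lower leg becomes R2‖(R3+R4) = 8636 Ω, so V_mid = 22.7 × 8636/11940 = 16.42 V.
Stage 2 is itself unloaded: V_out = V_mid × R4/(R3+R4) = 16.42 × 10000/10210 = 16.1 V.

V_out ≈ 16.1 V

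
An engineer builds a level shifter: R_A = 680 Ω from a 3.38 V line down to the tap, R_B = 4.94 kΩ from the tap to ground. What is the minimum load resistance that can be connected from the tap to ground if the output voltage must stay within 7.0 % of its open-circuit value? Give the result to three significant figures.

R_L(min) ≈ 7.94 kΩ

Output resistance R_th = R_A‖R_B = (680 × 4940)/5620 = 597.7 Ω.
The fractional drop is R_th/(R_th + R_L); requiring this ≤ 0.0700 gives R_L ≥ R_th(1/0.0700 − 1) = 597.7 × 13.29 = 7.94 kΩ.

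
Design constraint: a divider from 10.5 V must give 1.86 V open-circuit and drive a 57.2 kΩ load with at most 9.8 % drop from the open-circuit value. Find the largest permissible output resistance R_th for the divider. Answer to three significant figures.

Loading drop = R_th/(R_th + R_L) ≤ 0.0980, so R_th ≤ R_L · ε/(1−ε) = 57.2 kΩ × 0.0980/0.9020 = 6.21 kΩ.
(Any R1, R2 with R2/(R1+R2) = 0.177 and R1‖R2 ≤ 6.21 kΩ will meet the spec.)

R_th ≤ 6.21 kΩ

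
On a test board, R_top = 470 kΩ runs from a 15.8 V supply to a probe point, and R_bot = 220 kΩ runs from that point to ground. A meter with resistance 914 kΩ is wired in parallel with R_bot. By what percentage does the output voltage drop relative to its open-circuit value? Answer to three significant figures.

14.1 %

The divider's output (Thévenin) resistance is R_top‖R_bot = 149.9 kΩ.
Fractional drop under load = R_th/(R_th + R_L) = 149.9 / (149.9 + 914) = 0.1409.
So the output falls by 14.1 %.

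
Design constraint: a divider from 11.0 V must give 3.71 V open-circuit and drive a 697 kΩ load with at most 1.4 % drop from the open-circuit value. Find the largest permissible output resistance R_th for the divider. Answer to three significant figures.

Loading drop = R_th/(R_th + R_L) ≤ 0.0140, so R_th ≤ R_L · ε/(1−ε) = 697 kΩ × 0.0140/0.9860 = 9.90 kΩ.
(Any R1, R2 with R2/(R1+R2) = 0.337 and R1‖R2 ≤ 9.90 kΩ will meet the spec.)

R_th ≤ 9.90 kΩ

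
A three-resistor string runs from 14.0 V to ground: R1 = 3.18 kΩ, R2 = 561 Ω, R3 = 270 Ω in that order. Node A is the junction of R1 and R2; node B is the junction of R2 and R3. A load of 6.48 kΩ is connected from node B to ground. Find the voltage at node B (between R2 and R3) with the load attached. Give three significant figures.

At node B, R3 is in parallel with the load: R3‖R_L = 259.2 Ω.
Below node A the resistance is R2 + (R3‖R_L) = 820.2 Ω, so V_A = 14.0 × 820.2/4000 = 2.871 V.
Then V_B = V_A × (R3‖R_L)/(R2 + R3‖R_L) = 2.871 × 259.2/820.2 = 0.907 V.

V ≈ 0.907 V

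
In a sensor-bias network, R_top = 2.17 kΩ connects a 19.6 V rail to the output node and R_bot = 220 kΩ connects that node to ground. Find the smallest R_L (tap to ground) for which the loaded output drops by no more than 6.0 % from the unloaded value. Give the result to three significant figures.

R_L(min) ≈ 33.7 kΩ

Output resistance R_th = R_top‖R_bot = (2.17 × 220)/222.2 = 2.149 kΩ.
The fractional drop is R_th/(R_th + R_L); requiring this ≤ 0.0600 gives R_L ≥ R_th(1/0.0600 − 1) = 2.149 × 15.67 = 33.7 kΩ.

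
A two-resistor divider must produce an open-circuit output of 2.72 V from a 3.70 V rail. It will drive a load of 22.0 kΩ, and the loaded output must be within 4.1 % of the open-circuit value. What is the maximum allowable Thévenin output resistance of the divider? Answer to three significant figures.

R_th ≤ 941 Ω

Loading drop = R_th/(R_th + R_L) ≤ 0.0410, so R_th ≤ R_L · ε/(1−ε) = 22.0 kΩ × 0.0410/0.9590 = 941 Ω.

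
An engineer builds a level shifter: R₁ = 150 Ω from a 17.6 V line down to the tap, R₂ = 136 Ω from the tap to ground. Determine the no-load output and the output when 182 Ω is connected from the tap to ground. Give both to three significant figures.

Unloaded: 8.37 V; loaded: 6.01 V

Open-circuit: V = 17.6 × 136/(150 + 136) = 8.37 V.
With the load, R₂ becomes R₂‖R_L = 77.84 Ω, so V = 17.6 × 77.84/227.8 = 6.01 V.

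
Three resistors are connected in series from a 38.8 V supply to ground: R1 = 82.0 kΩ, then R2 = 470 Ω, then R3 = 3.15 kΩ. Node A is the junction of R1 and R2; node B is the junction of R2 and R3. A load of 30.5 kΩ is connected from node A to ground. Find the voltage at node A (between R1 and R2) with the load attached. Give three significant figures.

V ≈ 1.47 V

Below node A the series string R2+R3 = 3620 Ω sits in parallel with the 30500 Ω load: 3236 Ω.
V_A = 38.8 × 3236/(82000 + 3236) = 1.47 V.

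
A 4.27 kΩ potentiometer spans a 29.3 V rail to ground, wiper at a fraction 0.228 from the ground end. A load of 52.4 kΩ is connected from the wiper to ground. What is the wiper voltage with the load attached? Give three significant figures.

V ≈ 6.59 V

The wiper splits the pot into (1−α)R = 3296 Ω above and αR = 973.6 Ω below.
Lower section ‖ load = 955.8 Ω.
V_wiper = 29.3 × 955.8/(3296 + 955.8) = 6.59 V.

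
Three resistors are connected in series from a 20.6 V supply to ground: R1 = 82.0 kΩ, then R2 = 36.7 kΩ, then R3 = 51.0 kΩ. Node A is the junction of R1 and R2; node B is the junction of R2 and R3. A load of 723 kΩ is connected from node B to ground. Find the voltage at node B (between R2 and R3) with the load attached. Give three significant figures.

At node B, R3 is in parallel with the load: R3‖R_L = 47.64 kΩ.
Below node A the resistance is R2 + (R3‖R_L) = 84.34 kΩ, so V_A = 20.6 × 84.34/166.3 = 10.44 V.
Then V_B = V_A × (R3‖R_L)/(R2 + R3‖R_L) = 10.44 × 47.64/84.34 = 5.90 V.

V ≈ 5.90 V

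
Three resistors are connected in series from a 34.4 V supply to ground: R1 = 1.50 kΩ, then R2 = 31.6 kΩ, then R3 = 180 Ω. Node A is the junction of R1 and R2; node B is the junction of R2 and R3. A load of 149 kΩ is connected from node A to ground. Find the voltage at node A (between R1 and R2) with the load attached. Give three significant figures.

Below node A the series string R2+R3 = 31780 Ω sits in parallel with the 149000 Ω load: 26190 Ω.
V_A = 34.4 × 26190/(1500 + 26190) = 32.5 V.

V ≈ 32.5 V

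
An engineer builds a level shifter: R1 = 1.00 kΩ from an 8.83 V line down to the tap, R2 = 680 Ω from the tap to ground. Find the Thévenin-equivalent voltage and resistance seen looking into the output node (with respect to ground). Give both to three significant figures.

V_th = 3.57 V, R_th = 405 Ω

V_th is the open-circuit tap voltage: 8.83 × 680/(1000 + 680) = 3.57 V.
With the supply zeroed, R1 and R2 appear in parallel from the tap: R_th = R1‖R2 = (1000 × 680)/1680 = 405 Ω.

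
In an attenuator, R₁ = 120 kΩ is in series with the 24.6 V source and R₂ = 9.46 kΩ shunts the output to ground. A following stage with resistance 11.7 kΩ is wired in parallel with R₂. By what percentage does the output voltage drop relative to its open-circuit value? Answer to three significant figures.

42.8 %

Unloaded V = 24.6 × 9.46/129.5 = 1.798 V.
Loaded: R₂‖R_L = 5.231 kΩ, giving V = 24.6 × 5.231/125.2 = 1.028 V.
Drop = (1.798 − 1.028) / 1.798 = 42.8 %.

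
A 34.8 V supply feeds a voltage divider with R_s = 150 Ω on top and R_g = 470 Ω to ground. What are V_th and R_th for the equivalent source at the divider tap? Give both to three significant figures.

V_th is the open-circuit tap voltage: 34.8 × 470/(150 + 470) = 26.4 V.
With the supply zeroed, R_s and R_g appear in parallel from the tap: R_th = R_s‖R_g = (150 × 470)/620.0 = 114 Ω.

V_th = 26.4 V, R_th = 114 Ω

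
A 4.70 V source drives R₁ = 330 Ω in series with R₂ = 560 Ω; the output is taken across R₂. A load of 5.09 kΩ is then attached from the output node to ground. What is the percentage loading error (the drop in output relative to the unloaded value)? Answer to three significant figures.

3.92 %

The divider's output (Thévenin) resistance is R₁‖R₂ = 207.6 Ω.
Fractional drop under load = R_th/(R_th + R_L) = 207.6 / (207.6 + 5090) = 0.03919.
So the output falls by 3.92 %.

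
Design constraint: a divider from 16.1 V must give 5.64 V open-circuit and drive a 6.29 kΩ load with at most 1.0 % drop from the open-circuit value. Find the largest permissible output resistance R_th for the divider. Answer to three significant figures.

Loading drop = R_th/(R_th + R_L) ≤ 0.0100, so R_th ≤ R_L · ε/(1−ε) = 6.29 kΩ × 0.0100/0.9900 = 63.5 Ω.
(Any R1, R2 with R2/(R1+R2) = 0.350 and R1‖R2 ≤ 63.5 Ω will meet the spec.)

R_th ≤ 63.5 Ω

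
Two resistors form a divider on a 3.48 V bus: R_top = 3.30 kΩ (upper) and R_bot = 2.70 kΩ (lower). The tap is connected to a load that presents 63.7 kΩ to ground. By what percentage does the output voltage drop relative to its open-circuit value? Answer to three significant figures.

2.28 %

The divider's output (Thévenin) resistance is R_top‖R_bot = 1.485 kΩ.
Fractional drop under load = R_th/(R_th + R_L) = 1.485 / (1.485 + 63.7) = 0.02278.
So the output falls by 2.28 %.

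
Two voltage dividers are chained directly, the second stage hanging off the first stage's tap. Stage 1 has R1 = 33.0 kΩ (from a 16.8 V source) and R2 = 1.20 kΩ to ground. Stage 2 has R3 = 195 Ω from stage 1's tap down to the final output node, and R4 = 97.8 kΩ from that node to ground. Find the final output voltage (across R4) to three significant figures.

Stage 2 presents R3+R4 = 98000 Ω as a load on stage 1's tap.
Stage 1's lower leg becomes R2‖(R3+R4) = 1185 Ω, so V_mid = 16.8 × 1185/34190 = 0.5826 V.
Stage 2 is itself unloaded: V_out = V_mid × R4/(R3+R4) = 0.5826 × 97800/98000 = 0.581 V.

V_out ≈ 0.581 V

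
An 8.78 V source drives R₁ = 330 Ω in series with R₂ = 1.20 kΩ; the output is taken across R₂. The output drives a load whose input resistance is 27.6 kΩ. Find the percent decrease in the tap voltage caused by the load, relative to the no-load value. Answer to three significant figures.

0.929 %

The divider's output (Thévenin) resistance is R₁‖R₂ = 258.8 Ω.
Fractional drop under load = R_th/(R_th + R_L) = 258.8 / (258.8 + 27600) = 0.009291.
So the output falls by 0.929 %.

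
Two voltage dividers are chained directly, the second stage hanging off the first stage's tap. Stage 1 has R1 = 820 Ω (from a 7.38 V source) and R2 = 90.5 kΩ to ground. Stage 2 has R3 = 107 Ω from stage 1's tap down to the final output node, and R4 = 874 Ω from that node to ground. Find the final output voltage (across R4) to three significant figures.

Stage 2 presents R3+R4 = 981.0 Ω as a load on stage 1's tap.
Stage 1's lower leg becomes R2‖(R3+R4) = 970.5 Ω, so V_mid = 7.38 × 970.5/1790 = 4.000 V.
Stage 2 is itself unloaded: V_out = V_mid × R4/(R3+R4) = 4.000 × 874/981.0 = 3.56 V.

V_out ≈ 3.56 V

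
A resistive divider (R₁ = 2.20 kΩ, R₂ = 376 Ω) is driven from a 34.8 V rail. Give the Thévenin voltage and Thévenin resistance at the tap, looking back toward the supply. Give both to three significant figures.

V_th is the open-circuit tap voltage: 34.8 × 376/(2200 + 376) = 5.08 V.
With the supply zeroed, R₁ and R₂ appear in parallel from the tap: R_th = R₁‖R₂ = (2200 × 376)/2576 = 321 Ω.

V_th = 5.08 V, R_th = 321 Ω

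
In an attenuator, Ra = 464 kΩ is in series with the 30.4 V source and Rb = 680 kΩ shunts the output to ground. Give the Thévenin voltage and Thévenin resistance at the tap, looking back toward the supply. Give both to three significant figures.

V_th is the open-circuit tap voltage: 30.4 × 680/(464 + 680) = 18.1 V.
With the supply zeroed, Ra and Rb appear in parallel from the tap: R_th = Ra‖Rb = (464 × 680)/1144 = 276 kΩ.

V_th = 18.1 V, R_th = 276 kΩ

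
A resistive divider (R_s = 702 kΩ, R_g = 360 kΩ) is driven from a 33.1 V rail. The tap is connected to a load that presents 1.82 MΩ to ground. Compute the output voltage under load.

V_out ≈ 9.92 V

The load sits in parallel with R_g: R_g‖R_L = (360 × 1820) / (360 + 1820) = 300.6 kΩ.
V_out = 33.1 × 300.6 / (702 + 300.6) = 33.1 × 300.6/1003 = 9.92 V.
(Unloaded it would have been 11.2 V.)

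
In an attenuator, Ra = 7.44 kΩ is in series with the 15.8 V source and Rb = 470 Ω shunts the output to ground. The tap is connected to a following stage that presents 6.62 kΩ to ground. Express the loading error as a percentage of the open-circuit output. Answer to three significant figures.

6.26 %

The divider's output (Thévenin) resistance is Ra‖Rb = 442.1 Ω.
Fractional drop under load = R_th/(R_th + R_L) = 442.1 / (442.1 + 6620) = 0.06260.
So the output falls by 6.26 %.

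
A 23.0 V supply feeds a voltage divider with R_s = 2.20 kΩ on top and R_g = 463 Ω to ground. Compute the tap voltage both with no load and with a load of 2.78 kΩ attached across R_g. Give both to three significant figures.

Unloaded: 4.00 V; loaded: 3.52 V

Open-circuit: V = 23.0 × 463/(2200 + 463) = 4.00 V.
With the load, R_g becomes R_g‖R_L = 396.9 Ω, so V = 23.0 × 396.9/2597 = 3.52 V.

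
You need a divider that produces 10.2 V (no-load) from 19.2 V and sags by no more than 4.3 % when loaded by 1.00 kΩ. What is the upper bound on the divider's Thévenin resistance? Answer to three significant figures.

Loading drop = R_th/(R_th + R_L) ≤ 0.0430, so R_th ≤ R_L · ε/(1−ε) = 1.00 kΩ × 0.0430/0.9570 = 44.9 Ω.

R_th ≤ 44.9 Ω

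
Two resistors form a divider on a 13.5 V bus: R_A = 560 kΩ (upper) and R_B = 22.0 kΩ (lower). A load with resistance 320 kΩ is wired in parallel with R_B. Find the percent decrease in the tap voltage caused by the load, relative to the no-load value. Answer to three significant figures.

6.20 %

The divider's output (Thévenin) resistance is R_A‖R_B = 21.17 kΩ.
Fractional drop under load = R_th/(R_th + R_L) = 21.17 / (21.17 + 320) = 0.06205.
So the output falls by 6.20 %.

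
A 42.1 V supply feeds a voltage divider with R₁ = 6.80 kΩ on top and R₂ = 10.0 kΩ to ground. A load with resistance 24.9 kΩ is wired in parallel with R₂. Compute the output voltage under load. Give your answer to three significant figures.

V_out ≈ 21.6 V

The load sits in parallel with R₂: R₂‖R_L = (10.0 × 24.9) / (10.0 + 24.9) = 7.135 kΩ.
V_out = 42.1 × 7.135 / (6.80 + 7.135) = 42.1 × 7.135/13.93 = 21.6 V.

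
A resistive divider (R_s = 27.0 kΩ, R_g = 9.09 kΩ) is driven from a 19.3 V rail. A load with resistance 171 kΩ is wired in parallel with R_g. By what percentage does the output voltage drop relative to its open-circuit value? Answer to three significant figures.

The divider's output (Thévenin) resistance is R_s‖R_g = 6.800 kΩ.
Fractional drop under load = R_th/(R_th + R_L) = 6.800 / (6.800 + 171) = 0.03825.
So the output falls by 3.82 %.

3.82 %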